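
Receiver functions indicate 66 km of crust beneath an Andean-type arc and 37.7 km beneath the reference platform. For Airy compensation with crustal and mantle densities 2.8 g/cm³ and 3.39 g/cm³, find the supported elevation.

4.93 km

Excess crust Δ = 66 km − 37.7 km = 28.3 km, split between elevation h and root r with h + r = Δ.
Airy balance ρ_c h = (ρ_m − ρ_c) r gives r = h ρ_c/(ρ_m − ρ_c), so h (1 + ρ_c/(ρ_m − ρ_c)) = Δ, i.e. h = Δ (ρ_m − ρ_c)/ρ_m.
h = 28.3 km × 0.59/3.39 = 4.93 km.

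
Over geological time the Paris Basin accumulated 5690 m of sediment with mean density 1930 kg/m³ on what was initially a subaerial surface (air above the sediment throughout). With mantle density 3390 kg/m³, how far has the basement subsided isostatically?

3240 m

Subaerial load: s = t ρ_sed / ρ_m = 5690 m × 1930/3390 = 3240 m.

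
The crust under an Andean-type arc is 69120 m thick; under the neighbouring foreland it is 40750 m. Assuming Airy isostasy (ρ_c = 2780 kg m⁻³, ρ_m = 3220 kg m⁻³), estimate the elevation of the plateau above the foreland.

3880 m

Excess crust Δ = 69120 m − 40750 m = 28370 m, split between elevation h and root r with h + r = Δ.
Airy balance ρ_c h = (ρ_m − ρ_c) r gives r = h ρ_c/(ρ_m − ρ_c), so h (1 + ρ_c/(ρ_m − ρ_c)) = Δ, i.e. h = Δ (ρ_m − ρ_c)/ρ_m.
h = 28370 m × 440/3220 = 3880 m.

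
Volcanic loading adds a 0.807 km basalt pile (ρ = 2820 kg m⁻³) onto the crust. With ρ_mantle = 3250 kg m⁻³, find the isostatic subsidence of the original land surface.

0.7 km

Subaerial loading: s = t ρ_load / ρ_m.
s = 0.807 km × 2820/3250 = 0.7 km.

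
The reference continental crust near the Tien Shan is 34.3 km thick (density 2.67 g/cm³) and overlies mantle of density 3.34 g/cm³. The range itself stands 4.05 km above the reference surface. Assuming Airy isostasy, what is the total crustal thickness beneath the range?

Root depth r = h ρ_c / (ρ_m − ρ_c) = 4.05 km × 2.67 / 0.67 = 16.14 km.
Total thickness = T + h + r = 34.3 km + 4.05 km + 16.14 km = 54.5 km.

54.5 km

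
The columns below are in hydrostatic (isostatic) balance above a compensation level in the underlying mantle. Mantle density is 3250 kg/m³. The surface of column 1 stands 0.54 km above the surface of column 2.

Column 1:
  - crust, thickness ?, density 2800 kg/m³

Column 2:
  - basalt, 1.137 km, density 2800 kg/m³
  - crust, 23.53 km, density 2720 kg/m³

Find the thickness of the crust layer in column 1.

Take the compensation level at the base of the deeper column (depth z_c below the surface of column 1) and equate Σ ρ_i t_i down to z_c; mantle fills any gap and the z_c terms cancel.
Column 1: x×2800 + (z_c − 0 − x)×3250
Column 2: 0.54×0 + 1.137×2800 + 23.53×2720 + (z_c − 0.54 − 24.667)×3250
The z_c×3250 term appears on both sides and cancels. Collect the known terms of each column as K = Σ(ρt)_known − 3250 × (depth of known layers): K_1 = 0 − 3250×0 = 0; K_2 = 67185.2 − 3250×(0.54 + 24.667) = −14737.55.
Balance: K_1 − x×(3250 − 2800) = K_2, so x = (K_1 − K_2)/(3250 − 2800) = 14737.6/450 = 32.8 km.

32.8 km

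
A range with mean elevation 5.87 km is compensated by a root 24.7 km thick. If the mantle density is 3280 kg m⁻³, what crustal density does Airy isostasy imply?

2650 kg m⁻³

ρ_c h = (ρ_m − ρ_c) r → ρ_c (h + r) = ρ_m r → ρ_c = ρ_m r / (h + r).
ρ_c = 3280 × 24.7 km / (5.87 km + 24.7 km) = 2650 kg m⁻³.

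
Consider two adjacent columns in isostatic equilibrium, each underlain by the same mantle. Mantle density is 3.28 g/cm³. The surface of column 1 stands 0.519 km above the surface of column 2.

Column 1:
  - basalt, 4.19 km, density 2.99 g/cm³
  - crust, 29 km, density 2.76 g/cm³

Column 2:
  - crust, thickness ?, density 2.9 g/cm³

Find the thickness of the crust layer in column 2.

Take the compensation level at the base of the deeper column (depth z_c below the surface of column 1) and equate Σ ρ_i t_i down to z_c; mantle fills any gap and the z_c terms cancel.
Column 1: 4.19×2.99 + 29×2.76 + (z_c − 33.19)×3.28
Column 2: 0.519×0 + x×2.9 + (z_c − 0.519 − 0 − x)×3.28
The z_c×3.28 term appears on both sides and cancels. Collect the known terms of each column as K = Σ(ρt)_known − 3.28 × (depth of known layers): K_1 = 92.5681 − 3.28×33.19 = −16.2951; K_2 = 0 − 3.28×(0.519 + 0) = −1.70232.
Balance: K_1 = K_2 − x×(3.28 − 2.9), so x = (K_2 − K_1)/(3.28 − 2.9) = 14.5928/0.38 = 38.4 km.

38.4 km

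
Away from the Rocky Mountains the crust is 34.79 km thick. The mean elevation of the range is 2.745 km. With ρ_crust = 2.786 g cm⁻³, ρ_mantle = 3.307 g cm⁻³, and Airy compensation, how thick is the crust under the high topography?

52.2 km

Root depth r = h ρ_c / (ρ_m − ρ_c) = 2.745 km × 2.786 / 0.521 = 14.68 km.
Total thickness = T + h + r = 34.79 km + 2.745 km + 14.68 km = 52.2 km.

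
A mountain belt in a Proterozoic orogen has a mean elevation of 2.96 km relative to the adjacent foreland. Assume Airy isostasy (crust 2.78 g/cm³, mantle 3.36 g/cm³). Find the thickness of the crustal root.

In Airy isostatic equilibrium: the weight of the topography is balanced by the buoyancy of the root, ρ_c h = (ρ_m − ρ_c) r.
r = h · ρ_c / (ρ_m − ρ_c) = 2.96 km × 2.78 / (3.36 − 2.78) = 14.2 km.

14.2 km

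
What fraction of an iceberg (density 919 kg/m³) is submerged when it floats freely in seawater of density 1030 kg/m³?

Submerged fraction = ρ_obj/ρ_fluid = 919/1030 = 0.892.

0.892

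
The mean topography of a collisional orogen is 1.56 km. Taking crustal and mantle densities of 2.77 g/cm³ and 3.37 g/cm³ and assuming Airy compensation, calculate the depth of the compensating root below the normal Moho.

For local isostatic compensation: the weight of the topography is balanced by the buoyancy of the root, ρ_c h = (ρ_m − ρ_c) r.
r = h · ρ_c / (ρ_m − ρ_c) = 1.56 km × 2.77 / (3.37 − 2.77) = 7.2 km.

7.2 km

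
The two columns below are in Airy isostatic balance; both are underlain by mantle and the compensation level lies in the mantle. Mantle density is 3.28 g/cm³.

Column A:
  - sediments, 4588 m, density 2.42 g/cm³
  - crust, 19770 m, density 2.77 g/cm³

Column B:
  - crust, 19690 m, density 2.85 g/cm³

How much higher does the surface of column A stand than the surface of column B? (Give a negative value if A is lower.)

For any compensation level in the mantle, the mantle terms cancel and isostasy reduces to e = (Σt_A − Σt_B) − (Σ(ρt)_A − Σ(ρt)_B) / ρ_m.
Σt_A = 24358 m; Σt_B = 19690 m; Σ(ρt)_A = 65865.86; Σ(ρt)_B = 56116.5 (in m·g/cm³).
e = (24358 − 19690) − (65865.86 − 56116.5) / 3.28 = 1700 m.

1700 m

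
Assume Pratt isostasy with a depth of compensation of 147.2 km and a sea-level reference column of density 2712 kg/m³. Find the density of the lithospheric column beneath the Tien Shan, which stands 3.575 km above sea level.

2650 kg/m³

Pratt balance: ρ_ref D = ρ (D + h).
ρ = ρ_ref D/(D + h) = 2712 × 147.2 km/(147.2 km + 3.575 km) = 2650 kg/m³.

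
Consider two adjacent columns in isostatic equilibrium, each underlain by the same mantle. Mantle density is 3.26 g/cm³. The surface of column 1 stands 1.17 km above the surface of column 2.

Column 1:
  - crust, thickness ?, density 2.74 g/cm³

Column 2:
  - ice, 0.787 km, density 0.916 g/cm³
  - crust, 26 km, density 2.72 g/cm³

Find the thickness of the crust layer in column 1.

Take the compensation level at the base of the deeper column (depth z_c below the surface of column 1) and equate Σ ρ_i t_i down to z_c; mantle fills any gap and the z_c terms cancel.
Column 1: x×2.74 + (z_c − 0 − x)×3.26
Column 2: 1.17×0 + 0.787×0.916 + 26×2.72 + (z_c − 1.17 − 26.787)×3.26
The z_c×3.26 term appears on both sides and cancels. Collect the known terms of each column as K = Σ(ρt)_known − 3.26 × (depth of known layers): K_1 = 0 − 3.26×0 = 0; K_2 = 71.440892 − 3.26×(1.17 + 26.787) = −19.698928.
Balance: K_1 − x×(3.26 − 2.74) = K_2, so x = (K_1 − K_2)/(3.26 − 2.74) = 19.6989/0.52 = 37.9 km.

37.9 km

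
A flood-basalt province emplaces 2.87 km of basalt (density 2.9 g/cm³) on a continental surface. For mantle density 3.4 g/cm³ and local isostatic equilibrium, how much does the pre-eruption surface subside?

2.45 km

Subaerial loading: s = t ρ_load / ρ_m.
s = 2.87 km × 2.9/3.4 = 2.45 km.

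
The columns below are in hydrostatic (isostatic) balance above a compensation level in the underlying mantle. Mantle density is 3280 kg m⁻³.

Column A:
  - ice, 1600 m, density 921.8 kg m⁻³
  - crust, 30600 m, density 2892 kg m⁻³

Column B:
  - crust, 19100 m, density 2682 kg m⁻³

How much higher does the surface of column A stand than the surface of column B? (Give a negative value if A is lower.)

1290 m

For any compensation level in the mantle, the mantle terms cancel and isostasy reduces to e = (Σt_A − Σt_B) − (Σ(ρt)_A − Σ(ρt)_B) / ρ_m.
Σt_A = 32200 m; Σt_B = 19100 m; Σ(ρt)_A = 89970080; Σ(ρt)_B = 51226200 (in m·kg m⁻³).
e = (32200 − 19100) − (89970080 − 51226200) / 3280 = 1290 m.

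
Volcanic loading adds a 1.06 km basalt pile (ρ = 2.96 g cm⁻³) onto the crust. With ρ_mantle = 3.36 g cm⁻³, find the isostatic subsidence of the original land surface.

Subaerial loading: s = t ρ_load / ρ_m.
s = 1.06 km × 2.96/3.36 = 0.934 km.

0.934 km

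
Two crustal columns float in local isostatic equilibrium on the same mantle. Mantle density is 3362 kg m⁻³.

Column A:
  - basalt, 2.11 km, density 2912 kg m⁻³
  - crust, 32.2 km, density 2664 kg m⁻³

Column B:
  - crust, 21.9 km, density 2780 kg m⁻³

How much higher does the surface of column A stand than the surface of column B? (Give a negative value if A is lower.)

For any compensation level in the mantle, the mantle terms cancel and isostasy reduces to e = (Σt_A − Σt_B) − (Σ(ρt)_A − Σ(ρt)_B) / ρ_m.
Σt_A = 34.31 km; Σt_B = 21.9 km; Σ(ρt)_A = 91925.12; Σ(ρt)_B = 60882 (in km·kg m⁻³).
e = (34.31 − 21.9) − (91925.12 − 60882) / 3362 = 3.18 km.

3.18 km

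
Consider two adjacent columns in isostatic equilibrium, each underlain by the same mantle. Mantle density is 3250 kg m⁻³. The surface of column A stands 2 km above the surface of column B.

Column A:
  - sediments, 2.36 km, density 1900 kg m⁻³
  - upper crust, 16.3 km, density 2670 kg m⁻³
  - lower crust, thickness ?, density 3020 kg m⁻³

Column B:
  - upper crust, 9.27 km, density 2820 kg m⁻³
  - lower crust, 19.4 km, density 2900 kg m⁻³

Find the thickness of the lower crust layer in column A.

Take the compensation level at the base of the deeper column (depth z_c below the surface of column A) and equate Σ ρ_i t_i down to z_c; mantle fills any gap and the z_c terms cancel.
Column A: 2.36×1900 + 16.3×2670 + x×3020 + (z_c − 18.66 − x)×3250
Column B: 2×0 + 9.27×2820 + 19.4×2900 + (z_c − 2 − 28.67)×3250
The z_c×3250 term appears on both sides and cancels. Collect the known terms of each column as K = Σ(ρt)_known − 3250 × (depth of known layers): K_A = 48005 − 3250×18.66 = −12640; K_B = 82401.4 − 3250×(2 + 28.67) = −17276.1.
Balance: K_A − x×(3250 − 3020) = K_B, so x = (K_A − K_B)/(3250 − 3020) = 4636.1/230 = 20.2 km.

20.2 km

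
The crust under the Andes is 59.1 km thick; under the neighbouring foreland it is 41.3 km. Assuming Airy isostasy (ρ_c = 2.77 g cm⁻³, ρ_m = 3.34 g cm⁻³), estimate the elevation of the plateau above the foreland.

3.04 km

Excess crust Δ = 59.1 km − 41.3 km = 17.8 km, split between elevation h and root r with h + r = Δ.
Airy balance ρ_c h = (ρ_m − ρ_c) r gives r = h ρ_c/(ρ_m − ρ_c), so h (1 + ρ_c/(ρ_m − ρ_c)) = Δ, i.e. h = Δ (ρ_m − ρ_c)/ρ_m.
h = 17.8 km × 0.57/3.34 = 3.04 km.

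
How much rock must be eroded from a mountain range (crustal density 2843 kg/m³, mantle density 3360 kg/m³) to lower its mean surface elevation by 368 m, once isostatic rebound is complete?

2390 m

Net drop Δ = e − u = e − e ρ_c/ρ_m = e (ρ_m − ρ_c)/ρ_m.
e = Δ ρ_m/(ρ_m − ρ_c) = 368 m × 3360/517 = 2390 m.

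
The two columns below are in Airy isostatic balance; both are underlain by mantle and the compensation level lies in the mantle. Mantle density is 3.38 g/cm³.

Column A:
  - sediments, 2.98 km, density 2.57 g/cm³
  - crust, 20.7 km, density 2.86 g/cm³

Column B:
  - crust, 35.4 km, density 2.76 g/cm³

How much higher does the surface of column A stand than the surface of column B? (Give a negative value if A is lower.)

−2.59 km

For any compensation level in the mantle, the mantle terms cancel and isostasy reduces to e = (Σt_A − Σt_B) − (Σ(ρt)_A − Σ(ρt)_B) / ρ_m.
Σt_A = 23.68 km; Σt_B = 35.4 km; Σ(ρt)_A = 66.8606; Σ(ρt)_B = 97.704 (in km·g/cm³).
e = (23.68 − 35.4) − (66.8606 − 97.704) / 3.38 = −2.59 km.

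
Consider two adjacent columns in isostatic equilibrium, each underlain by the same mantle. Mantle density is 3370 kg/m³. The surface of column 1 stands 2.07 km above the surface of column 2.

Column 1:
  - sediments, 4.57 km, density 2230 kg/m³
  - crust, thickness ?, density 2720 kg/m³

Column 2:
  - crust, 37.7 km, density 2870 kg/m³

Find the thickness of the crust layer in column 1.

31.7 km

Take the compensation level at the base of the deeper column (depth z_c below the surface of column 1) and equate Σ ρ_i t_i down to z_c; mantle fills any gap and the z_c terms cancel.
Column 1: 4.57×2230 + x×2720 + (z_c − 4.57 − x)×3370
Column 2: 2.07×0 + 37.7×2870 + (z_c − 2.07 − 37.7)×3370
The z_c×3370 term appears on both sides and cancels. Collect the known terms of each column as K = Σ(ρt)_known − 3370 × (depth of known layers): K_1 = 10191.1 − 3370×4.57 = −5209.8; K_2 = 108199 − 3370×(2.07 + 37.7) = −25825.9.
Balance: K_1 − x×(3370 − 2720) = K_2, so x = (K_1 − K_2)/(3370 − 2720) = 20616.1/650 = 31.7 km.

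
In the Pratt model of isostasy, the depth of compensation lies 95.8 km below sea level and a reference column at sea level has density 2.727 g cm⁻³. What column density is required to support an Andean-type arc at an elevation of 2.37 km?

2.66 g cm⁻³

Pratt balance: ρ_ref D = ρ (D + h).
ρ = ρ_ref D/(D + h) = 2.727 × 95.8 km/(95.8 km + 2.37 km) = 2.66 g cm⁻³.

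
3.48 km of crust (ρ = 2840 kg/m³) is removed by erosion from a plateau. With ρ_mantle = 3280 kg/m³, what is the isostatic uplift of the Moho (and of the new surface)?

3.01 km

Unloading: uplift u = e ρ_c/ρ_m = 3.48 km × 2840/3280 = 3.01 km.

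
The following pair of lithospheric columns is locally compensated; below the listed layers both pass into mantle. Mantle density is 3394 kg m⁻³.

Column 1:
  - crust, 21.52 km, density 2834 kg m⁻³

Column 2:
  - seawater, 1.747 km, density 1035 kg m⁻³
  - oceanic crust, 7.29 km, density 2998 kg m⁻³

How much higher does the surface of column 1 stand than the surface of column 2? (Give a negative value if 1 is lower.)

For any compensation level in the mantle, the mantle terms cancel and isostasy reduces to e = (Σt_1 − Σt_2) − (Σ(ρt)_1 − Σ(ρt)_2) / ρ_m.
Σt_1 = 21.52 km; Σt_2 = 9.037 km; Σ(ρt)_1 = 60987.68; Σ(ρt)_2 = 23663.565 (in km·kg m⁻³).
e = (21.52 − 9.037) − (60987.68 − 23663.565) / 3394 = 1.49 km.

1.49 km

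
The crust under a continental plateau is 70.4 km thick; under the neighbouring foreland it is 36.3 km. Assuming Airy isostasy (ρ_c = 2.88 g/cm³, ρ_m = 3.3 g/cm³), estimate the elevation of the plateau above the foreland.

Excess crust Δ = 70.4 km − 36.3 km = 34.1 km, split between elevation h and root r with h + r = Δ.
Airy balance ρ_c h = (ρ_m − ρ_c) r gives r = h ρ_c/(ρ_m − ρ_c), so h (1 + ρ_c/(ρ_m − ρ_c)) = Δ, i.e. h = Δ (ρ_m − ρ_c)/ρ_m.
h = 34.1 km × 0.42/3.3 = 4.34 km.

4.34 km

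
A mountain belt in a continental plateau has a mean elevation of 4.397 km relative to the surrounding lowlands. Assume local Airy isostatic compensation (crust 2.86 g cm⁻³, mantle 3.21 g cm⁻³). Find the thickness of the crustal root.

35.9 km

Equating mass per unit area of the two columns: the weight of the topography is balanced by the buoyancy of the root, ρ_c h = (ρ_m − ρ_c) r.
r = h · ρ_c / (ρ_m − ρ_c) = 4.397 km × 2.86 / (3.21 − 2.86) = 35.9 km.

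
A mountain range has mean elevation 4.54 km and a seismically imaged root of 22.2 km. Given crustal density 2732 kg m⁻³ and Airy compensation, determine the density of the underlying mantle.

3290 kg m⁻³

Airy balance: ρ_c h = (ρ_m − ρ_c) r → ρ_m = ρ_c (1 + h/r).
ρ_m = 2732 × (1 + 4.54 km/22.2 km) = 3290 kg m⁻³.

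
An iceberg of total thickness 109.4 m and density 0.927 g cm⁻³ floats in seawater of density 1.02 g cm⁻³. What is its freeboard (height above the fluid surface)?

Floating equilibrium: submerged depth d = t ρ_obj/ρ_fluid = 109.4 m × 0.927/1.02 = 99.43 m.
Freeboard = t − d = 109.4 m − 99.43 m = 9.97 m.

9.97 m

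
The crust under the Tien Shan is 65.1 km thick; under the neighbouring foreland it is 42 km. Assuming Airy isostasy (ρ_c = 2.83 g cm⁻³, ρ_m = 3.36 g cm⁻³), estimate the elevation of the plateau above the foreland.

Excess crust Δ = 65.1 km − 42 km = 23.1 km, split between elevation h and root r with h + r = Δ.
Airy balance ρ_c h = (ρ_m − ρ_c) r gives r = h ρ_c/(ρ_m − ρ_c), so h (1 + ρ_c/(ρ_m − ρ_c)) = Δ, i.e. h = Δ (ρ_m − ρ_c)/ρ_m.
h = 23.1 km × 0.53/3.36 = 3.64 km.

3.64 km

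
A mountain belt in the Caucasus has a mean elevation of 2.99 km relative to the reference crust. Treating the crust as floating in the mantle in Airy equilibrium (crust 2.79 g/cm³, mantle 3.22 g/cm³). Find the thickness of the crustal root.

Balancing pressure at the compensation depth: the weight of the topography is balanced by the buoyancy of the root, ρ_c h = (ρ_m − ρ_c) r.
r = h · ρ_c / (ρ_m − ρ_c) = 2.99 km × 2.79 / (3.22 − 2.79) = 19.4 km.

19.4 km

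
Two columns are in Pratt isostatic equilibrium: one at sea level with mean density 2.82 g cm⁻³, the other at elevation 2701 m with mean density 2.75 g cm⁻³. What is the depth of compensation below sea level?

ρ_ref D = ρ (D + h) → D (ρ_ref − ρ) = ρ h.
D = ρ h/(ρ_ref − ρ) = 2.75 × 2701 m/(2.82 − 2.75) = 106000 m.

106000 m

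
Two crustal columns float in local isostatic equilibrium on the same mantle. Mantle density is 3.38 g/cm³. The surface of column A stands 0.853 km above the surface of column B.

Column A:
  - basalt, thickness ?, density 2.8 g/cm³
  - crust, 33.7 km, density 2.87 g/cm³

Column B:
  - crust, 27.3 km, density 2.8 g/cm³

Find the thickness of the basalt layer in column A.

Take the compensation level at the base of the deeper column (depth z_c below the surface of column A) and equate Σ ρ_i t_i down to z_c; mantle fills any gap and the z_c terms cancel.
Column A: x×2.8 + 33.7×2.87 + (z_c − 33.7 − x)×3.38
Column B: 0.853×0 + 27.3×2.8 + (z_c − 0.853 − 27.3)×3.38
The z_c×3.38 term appears on both sides and cancels. Collect the known terms of each column as K = Σ(ρt)_known − 3.38 × (depth of known layers): K_A = 96.719 − 3.38×33.7 = −17.187; K_B = 76.44 − 3.38×(0.853 + 27.3) = −18.71714.
Balance: K_A − x×(3.38 − 2.8) = K_B, so x = (K_A − K_B)/(3.38 − 2.8) = 1.53014/0.58 = 2.64 km.

2.64 km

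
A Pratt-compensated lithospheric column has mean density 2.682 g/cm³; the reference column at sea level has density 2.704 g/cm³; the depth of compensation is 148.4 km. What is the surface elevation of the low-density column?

ρ_ref D = ρ (D + h) → h = D (ρ_ref − ρ)/ρ.
h = 148.4 km × (2.704 − 2.682)/2.682 = 1.22 km.

1.22 km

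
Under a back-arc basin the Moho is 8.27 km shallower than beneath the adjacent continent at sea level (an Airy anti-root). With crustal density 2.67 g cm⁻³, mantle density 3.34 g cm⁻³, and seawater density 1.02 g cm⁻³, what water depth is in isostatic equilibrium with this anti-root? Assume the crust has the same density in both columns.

3.36 km

Replacing a thickness d of crust by seawater at the top must be balanced by replacing crust with mantle at the base: d (ρ_c − ρ_w) = a (ρ_m − ρ_c).
d = a (ρ_m − ρ_c)/(ρ_c − ρ_w) = 8.27 km × 0.67/1.65 = 3.36 km.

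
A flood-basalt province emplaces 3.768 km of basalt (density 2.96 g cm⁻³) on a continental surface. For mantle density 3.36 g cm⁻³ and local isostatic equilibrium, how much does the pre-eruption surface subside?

3.32 km

Subaerial loading: s = t ρ_load / ρ_m.
s = 3.768 km × 2.96/3.36 = 3.32 km.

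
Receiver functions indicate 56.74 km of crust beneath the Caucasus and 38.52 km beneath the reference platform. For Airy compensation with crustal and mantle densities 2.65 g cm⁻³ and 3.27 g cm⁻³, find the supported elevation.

3.45 km

Excess crust Δ = 56.74 km − 38.52 km = 18.22 km, split between elevation h and root r with h + r = Δ.
Airy balance ρ_c h = (ρ_m − ρ_c) r gives r = h ρ_c/(ρ_m − ρ_c), so h (1 + ρ_c/(ρ_m − ρ_c)) = Δ, i.e. h = Δ (ρ_m − ρ_c)/ρ_m.
h = 18.22 km × 0.62/3.27 = 3.45 km.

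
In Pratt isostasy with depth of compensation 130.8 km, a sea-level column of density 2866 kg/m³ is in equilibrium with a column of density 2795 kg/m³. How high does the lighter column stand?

ρ_ref D = ρ (D + h) → h = D (ρ_ref − ρ)/ρ.
h = 130.8 km × (2866 − 2795)/2795 = 3.32 km.

3.32 km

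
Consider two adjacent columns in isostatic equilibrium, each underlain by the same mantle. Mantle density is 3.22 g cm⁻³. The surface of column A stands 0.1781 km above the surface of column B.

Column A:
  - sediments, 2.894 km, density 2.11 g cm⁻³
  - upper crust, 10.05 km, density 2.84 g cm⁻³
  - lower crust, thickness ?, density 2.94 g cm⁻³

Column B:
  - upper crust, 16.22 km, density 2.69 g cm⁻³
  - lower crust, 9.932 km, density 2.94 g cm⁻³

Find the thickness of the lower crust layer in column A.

17.6 km

Take the compensation level at the base of the deeper column (depth z_c below the surface of column A) and equate Σ ρ_i t_i down to z_c; mantle fills any gap and the z_c terms cancel.
Column A: 2.894×2.11 + 10.05×2.84 + x×2.94 + (z_c − 12.944 − x)×3.22
Column B: 0.1781×0 + 16.22×2.69 + 9.932×2.94 + (z_c − 0.1781 − 26.152)×3.22
The z_c×3.22 term appears on both sides and cancels. Collect the known terms of each column as K = Σ(ρt)_known − 3.22 × (depth of known layers): K_A = 34.64834 − 3.22×12.944 = −7.03134; K_B = 72.83188 − 3.22×(0.1781 + 26.152) = −11.951042.
Balance: K_A − x×(3.22 − 2.94) = K_B, so x = (K_A − K_B)/(3.22 − 2.94) = 4.9197/0.28 = 17.6 km.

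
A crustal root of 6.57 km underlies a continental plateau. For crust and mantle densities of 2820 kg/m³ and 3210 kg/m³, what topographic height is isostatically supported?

Equating mass per unit area of the two columns: ρ_c h = (ρ_m − ρ_c) r.
h = r (ρ_m − ρ_c) / ρ_c = 6.57 km × (3210 − 2820) / 2820 = 0.909 km.

0.909 km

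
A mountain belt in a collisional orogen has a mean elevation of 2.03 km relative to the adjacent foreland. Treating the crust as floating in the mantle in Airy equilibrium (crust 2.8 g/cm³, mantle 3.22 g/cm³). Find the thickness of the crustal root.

Equating mass per unit area of the two columns: the weight of the topography is balanced by the buoyancy of the root, ρ_c h = (ρ_m − ρ_c) r.
r = h · ρ_c / (ρ_m − ρ_c) = 2.03 km × 2.8 / (3.22 − 2.8) = 13.5 km.

13.5 km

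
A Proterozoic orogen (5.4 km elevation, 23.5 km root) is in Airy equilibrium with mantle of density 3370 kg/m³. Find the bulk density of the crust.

2740 kg/m³

ρ_c h = (ρ_m − ρ_c) r → ρ_c (h + r) = ρ_m r → ρ_c = ρ_m r / (h + r).
ρ_c = 3370 × 23.5 km / (5.4 km + 23.5 km) = 2740 kg/m³.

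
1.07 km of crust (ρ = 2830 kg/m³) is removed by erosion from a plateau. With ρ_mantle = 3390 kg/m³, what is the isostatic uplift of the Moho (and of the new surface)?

Unloading: uplift u = e ρ_c/ρ_m = 1.07 km × 2830/3390 = 0.893 km.

0.893 km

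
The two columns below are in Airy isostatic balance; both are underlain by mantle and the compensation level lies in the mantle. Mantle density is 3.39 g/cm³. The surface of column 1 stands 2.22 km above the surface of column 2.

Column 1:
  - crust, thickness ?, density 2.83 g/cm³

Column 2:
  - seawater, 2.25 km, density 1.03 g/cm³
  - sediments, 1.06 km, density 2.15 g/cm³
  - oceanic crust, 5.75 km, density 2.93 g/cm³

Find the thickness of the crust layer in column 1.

30 km

Take the compensation level at the base of the deeper column (depth z_c below the surface of column 1) and equate Σ ρ_i t_i down to z_c; mantle fills any gap and the z_c terms cancel.
Column 1: x×2.83 + (z_c − 0 − x)×3.39
Column 2: 2.22×0 + 2.25×1.03 + 1.06×2.15 + 5.75×2.93 + (z_c − 2.22 − 9.06)×3.39
The z_c×3.39 term appears on both sides and cancels. Collect the known terms of each column as K = Σ(ρt)_known − 3.39 × (depth of known layers): K_1 = 0 − 3.39×0 = 0; K_2 = 21.444 − 3.39×(2.22 + 9.06) = −16.7952.
Balance: K_1 − x×(3.39 − 2.83) = K_2, so x = (K_1 − K_2)/(3.39 − 2.83) = 16.7952/0.56 = 30 km.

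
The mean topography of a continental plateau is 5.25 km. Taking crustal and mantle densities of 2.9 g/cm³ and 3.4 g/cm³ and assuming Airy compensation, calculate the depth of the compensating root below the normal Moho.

By Archimedes' principle applied to the lithosphere: the weight of the topography is balanced by the buoyancy of the root, ρ_c h = (ρ_m − ρ_c) r.
r = h · ρ_c / (ρ_m − ρ_c) = 5.25 km × 2.9 / (3.4 − 2.9) = 30.4 km.

30.4 km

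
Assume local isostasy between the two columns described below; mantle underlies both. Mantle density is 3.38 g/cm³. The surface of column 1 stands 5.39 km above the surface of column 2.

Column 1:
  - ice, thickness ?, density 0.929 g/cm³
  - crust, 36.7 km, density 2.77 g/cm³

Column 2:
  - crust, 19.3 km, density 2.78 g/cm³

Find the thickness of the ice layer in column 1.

Take the compensation level at the base of the deeper column (depth z_c below the surface of column 1) and equate Σ ρ_i t_i down to z_c; mantle fills any gap and the z_c terms cancel.
Column 1: x×0.929 + 36.7×2.77 + (z_c − 36.7 − x)×3.38
Column 2: 5.39×0 + 19.3×2.78 + (z_c − 5.39 − 19.3)×3.38
The z_c×3.38 term appears on both sides and cancels. Collect the known terms of each column as K = Σ(ρt)_known − 3.38 × (depth of known layers): K_1 = 101.659 − 3.38×36.7 = −22.387; K_2 = 53.654 − 3.38×(5.39 + 19.3) = −29.7982.
Balance: K_1 − x×(3.38 − 0.929) = K_2, so x = (K_1 − K_2)/(3.38 − 0.929) = 7.4112/2.451 = 3.02 km.

3.02 km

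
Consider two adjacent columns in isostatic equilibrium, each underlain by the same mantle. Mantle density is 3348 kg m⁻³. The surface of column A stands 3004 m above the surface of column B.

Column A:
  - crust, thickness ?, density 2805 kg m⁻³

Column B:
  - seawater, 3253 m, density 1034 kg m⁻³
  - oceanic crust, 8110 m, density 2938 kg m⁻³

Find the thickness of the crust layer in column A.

Take the compensation level at the base of the deeper column (depth z_c below the surface of column A) and equate Σ ρ_i t_i down to z_c; mantle fills any gap and the z_c terms cancel.
Column A: x×2805 + (z_c − 0 − x)×3348
Column B: 3004×0 + 3253×1034 + 8110×2938 + (z_c − 3004 − 11363)×3348
The z_c×3348 term appears on both sides and cancels. Collect the known terms of each column as K = Σ(ρt)_known − 3348 × (depth of known layers): K_A = 0 − 3348×0 = 0; K_B = 27190782 − 3348×(3004 + 11363) = −20909934.
Balance: K_A − x×(3348 − 2805) = K_B, so x = (K_A − K_B)/(3348 − 2805) = 20909900/543 = 38500 m.

38500 m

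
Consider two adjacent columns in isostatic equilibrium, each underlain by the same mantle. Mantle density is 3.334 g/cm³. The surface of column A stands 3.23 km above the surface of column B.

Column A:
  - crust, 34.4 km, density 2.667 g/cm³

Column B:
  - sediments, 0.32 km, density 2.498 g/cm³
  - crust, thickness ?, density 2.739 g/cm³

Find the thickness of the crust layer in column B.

20 km

Take the compensation level at the base of the deeper column (depth z_c below the surface of column A) and equate Σ ρ_i t_i down to z_c; mantle fills any gap and the z_c terms cancel.
Column A: 34.4×2.667 + (z_c − 34.4)×3.334
Column B: 3.23×0 + 0.32×2.498 + x×2.739 + (z_c − 3.23 − 0.32 − x)×3.334
The z_c×3.334 term appears on both sides and cancels. Collect the known terms of each column as K = Σ(ρt)_known − 3.334 × (depth of known layers): K_A = 91.7448 − 3.334×34.4 = −22.9448; K_B = 0.79936 − 3.334×(3.23 + 0.32) = −11.03634.
Balance: K_A = K_B − x×(3.334 − 2.739), so x = (K_B − K_A)/(3.334 − 2.739) = 11.9085/0.595 = 20 km.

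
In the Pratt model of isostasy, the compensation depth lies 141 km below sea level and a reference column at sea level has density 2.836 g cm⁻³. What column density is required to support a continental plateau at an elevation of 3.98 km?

2.76 g cm⁻³

Pratt balance: ρ_ref D = ρ (D + h).
ρ = ρ_ref D/(D + h) = 2.836 × 141 km/(141 km + 3.98 km) = 2.76 g cm⁻³.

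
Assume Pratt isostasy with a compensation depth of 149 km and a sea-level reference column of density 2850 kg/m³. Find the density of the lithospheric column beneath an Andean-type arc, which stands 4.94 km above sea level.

2760 kg/m³

Pratt balance: ρ_ref D = ρ (D + h).
ρ = ρ_ref D/(D + h) = 2850 × 149 km/(149 km + 4.94 km) = 2760 kg/m³.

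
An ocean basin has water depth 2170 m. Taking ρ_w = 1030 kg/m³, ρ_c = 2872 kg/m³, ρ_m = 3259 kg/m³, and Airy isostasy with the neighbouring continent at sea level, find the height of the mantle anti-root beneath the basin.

Equating mass per unit area of the two columns: replacing crust with seawater at the top is compensated by replacing crust with mantle at the base: d (ρ_c − ρ_w) = a (ρ_m − ρ_c).
a = d (ρ_c − ρ_w)/(ρ_m − ρ_c) = 2170 m × 1842/387 = 10300 m.

10300 m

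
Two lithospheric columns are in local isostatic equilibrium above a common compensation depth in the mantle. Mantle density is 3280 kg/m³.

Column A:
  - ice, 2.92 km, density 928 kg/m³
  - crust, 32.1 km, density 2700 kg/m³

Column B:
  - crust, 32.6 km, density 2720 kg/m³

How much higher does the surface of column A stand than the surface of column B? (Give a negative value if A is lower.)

For any compensation level in the mantle, the mantle terms cancel and isostasy reduces to e = (Σt_A − Σt_B) − (Σ(ρt)_A − Σ(ρt)_B) / ρ_m.
Σt_A = 35.02 km; Σt_B = 32.6 km; Σ(ρt)_A = 89379.76; Σ(ρt)_B = 88672 (in km·kg/m³).
e = (35.02 − 32.6) − (89379.76 − 88672) / 3280 = 2.2 km.

2.2 km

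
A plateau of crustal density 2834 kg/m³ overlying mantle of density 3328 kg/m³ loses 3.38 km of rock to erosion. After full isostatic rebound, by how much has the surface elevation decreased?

0.502 km

Rebound u = e ρ_c/ρ_m = 3.38 km × 2834/3328 = 2.878 km.
Net surface drop = e − u = 3.38 km − 2.878 km = e (ρ_m − ρ_c)/ρ_m = 0.502 km.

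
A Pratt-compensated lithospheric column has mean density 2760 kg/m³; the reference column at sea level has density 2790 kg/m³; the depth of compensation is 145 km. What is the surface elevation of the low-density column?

ρ_ref D = ρ (D + h) → h = D (ρ_ref − ρ)/ρ.
h = 145 km × (2790 − 2760)/2760 = 1.58 km.

1.58 km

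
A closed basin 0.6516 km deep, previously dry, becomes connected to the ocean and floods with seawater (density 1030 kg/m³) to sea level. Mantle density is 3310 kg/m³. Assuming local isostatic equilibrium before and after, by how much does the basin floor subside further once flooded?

0.294 km

After flooding the water column is d + s deep. Its weight must equal the weight of mantle displaced by the extra subsidence s: (d + s) ρ_w = s ρ_m.
s = d ρ_w / (ρ_m − ρ_w) = 0.6516 km × 1030/(3310 − 1030) = 0.294 km.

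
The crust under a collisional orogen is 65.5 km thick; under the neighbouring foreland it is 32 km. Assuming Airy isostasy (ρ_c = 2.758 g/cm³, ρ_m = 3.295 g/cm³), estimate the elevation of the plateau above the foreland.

Excess crust Δ = 65.5 km − 32 km = 33.5 km, split between elevation h and root r with h + r = Δ.
Airy balance ρ_c h = (ρ_m − ρ_c) r gives r = h ρ_c/(ρ_m − ρ_c), so h (1 + ρ_c/(ρ_m − ρ_c)) = Δ, i.e. h = Δ (ρ_m − ρ_c)/ρ_m.
h = 33.5 km × 0.537/3.295 = 5.46 km.

5.46 km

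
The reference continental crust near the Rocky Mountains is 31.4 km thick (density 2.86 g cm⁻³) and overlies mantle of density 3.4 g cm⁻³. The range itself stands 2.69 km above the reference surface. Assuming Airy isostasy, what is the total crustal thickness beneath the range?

Root depth r = h ρ_c / (ρ_m − ρ_c) = 2.69 km × 2.86 / 0.54 = 14.25 km.
Total thickness = T + h + r = 31.4 km + 2.69 km + 14.25 km = 48.3 km.

48.3 km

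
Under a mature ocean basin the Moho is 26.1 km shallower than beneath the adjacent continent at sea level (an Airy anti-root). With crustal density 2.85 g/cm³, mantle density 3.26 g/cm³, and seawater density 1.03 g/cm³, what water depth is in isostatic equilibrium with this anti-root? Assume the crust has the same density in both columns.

Replacing a thickness d of crust by seawater at the top must be balanced by replacing crust with mantle at the base: d (ρ_c − ρ_w) = a (ρ_m − ρ_c).
d = a (ρ_m − ρ_c)/(ρ_c − ρ_w) = 26.1 km × 0.41/1.82 = 5.88 km.

5.88 km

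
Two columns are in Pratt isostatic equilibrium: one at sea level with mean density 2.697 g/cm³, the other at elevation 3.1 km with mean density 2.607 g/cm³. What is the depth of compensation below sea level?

ρ_ref D = ρ (D + h) → D (ρ_ref − ρ) = ρ h.
D = ρ h/(ρ_ref − ρ) = 2.607 × 3.1 km/(2.697 − 2.607) = 89.8 km.

89.8 km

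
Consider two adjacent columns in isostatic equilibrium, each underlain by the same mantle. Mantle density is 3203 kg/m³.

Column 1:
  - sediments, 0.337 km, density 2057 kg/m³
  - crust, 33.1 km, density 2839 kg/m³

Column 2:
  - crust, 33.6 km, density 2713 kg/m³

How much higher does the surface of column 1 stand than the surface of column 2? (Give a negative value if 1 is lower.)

For any compensation level in the mantle, the mantle terms cancel and isostasy reduces to e = (Σt_1 − Σt_2) − (Σ(ρt)_1 − Σ(ρt)_2) / ρ_m.
Σt_1 = 33.437 km; Σt_2 = 33.6 km; Σ(ρt)_1 = 94664.109; Σ(ρt)_2 = 91156.8 (in km·kg/m³).
e = (33.437 − 33.6) − (94664.109 − 91156.8) / 3203 = −1.26 km.

−1.26 km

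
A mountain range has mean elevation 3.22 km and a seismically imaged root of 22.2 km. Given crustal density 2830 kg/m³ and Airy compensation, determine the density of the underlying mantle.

3240 kg/m³

Airy balance: ρ_c h = (ρ_m − ρ_c) r → ρ_m = ρ_c (1 + h/r).
ρ_m = 2830 × (1 + 3.22 km/22.2 km) = 3240 kg/m³.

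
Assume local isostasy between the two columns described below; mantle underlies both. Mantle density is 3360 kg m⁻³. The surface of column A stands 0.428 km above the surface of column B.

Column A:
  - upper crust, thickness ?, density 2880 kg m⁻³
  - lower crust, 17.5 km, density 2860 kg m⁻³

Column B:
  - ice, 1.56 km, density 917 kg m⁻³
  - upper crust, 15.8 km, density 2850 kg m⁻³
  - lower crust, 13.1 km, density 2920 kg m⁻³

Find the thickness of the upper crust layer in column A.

Take the compensation level at the base of the deeper column (depth z_c below the surface of column A) and equate Σ ρ_i t_i down to z_c; mantle fills any gap and the z_c terms cancel.
Column A: x×2880 + 17.5×2860 + (z_c − 17.5 − x)×3360
Column B: 0.428×0 + 1.56×917 + 15.8×2850 + 13.1×2920 + (z_c − 0.428 − 30.46)×3360
The z_c×3360 term appears on both sides and cancels. Collect the known terms of each column as K = Σ(ρt)_known − 3360 × (depth of known layers): K_A = 50050 − 3360×17.5 = −8750; K_B = 84712.52 − 3360×(0.428 + 30.46) = −19071.16.
Balance: K_A − x×(3360 − 2880) = K_B, so x = (K_A − K_B)/(3360 − 2880) = 10321.2/480 = 21.5 km.

21.5 km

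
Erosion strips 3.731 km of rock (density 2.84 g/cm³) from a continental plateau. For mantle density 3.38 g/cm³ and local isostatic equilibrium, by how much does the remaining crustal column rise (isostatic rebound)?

Unloading: uplift u = e ρ_c/ρ_m = 3.731 km × 2.84/3.38 = 3.13 km.

3.13 km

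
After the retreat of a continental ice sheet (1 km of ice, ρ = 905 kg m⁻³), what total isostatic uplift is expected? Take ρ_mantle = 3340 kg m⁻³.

0.271 km

Removing the load lets mantle flow back in; uplift u satisfies ρ_ice t = ρ_m u.
u = t ρ_ice/ρ_m = 1 km × 905/3340 = 0.271 km.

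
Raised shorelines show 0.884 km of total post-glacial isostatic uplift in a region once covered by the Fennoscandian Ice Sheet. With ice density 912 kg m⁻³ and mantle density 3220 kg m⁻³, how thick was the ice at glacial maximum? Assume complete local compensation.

u = t ρ_ice/ρ_m → t = u ρ_m/ρ_ice = 0.884 km × 3220/912 = 3.12 km.

3.12 km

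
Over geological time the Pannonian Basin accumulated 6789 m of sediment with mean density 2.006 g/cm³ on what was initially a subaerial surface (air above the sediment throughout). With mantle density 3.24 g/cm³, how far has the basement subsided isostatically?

4200 m

Subaerial load: s = t ρ_sed / ρ_m = 6789 m × 2.006/3.24 = 4200 m.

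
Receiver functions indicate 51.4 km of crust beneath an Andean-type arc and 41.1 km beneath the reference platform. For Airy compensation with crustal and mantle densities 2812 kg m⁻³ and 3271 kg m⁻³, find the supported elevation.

Excess crust Δ = 51.4 km − 41.1 km = 10.3 km, split between elevation h and root r with h + r = Δ.
Airy balance ρ_c h = (ρ_m − ρ_c) r gives r = h ρ_c/(ρ_m − ρ_c), so h (1 + ρ_c/(ρ_m − ρ_c)) = Δ, i.e. h = Δ (ρ_m − ρ_c)/ρ_m.
h = 10.3 km × 459/3271 = 1.45 km.

1.45 km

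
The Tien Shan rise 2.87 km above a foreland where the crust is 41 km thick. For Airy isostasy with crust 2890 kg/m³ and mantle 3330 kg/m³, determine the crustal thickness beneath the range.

Root depth r = h ρ_c / (ρ_m − ρ_c) = 2.87 km × 2890 / 440 = 18.85 km.
Total thickness = T + h + r = 41 km + 2.87 km + 18.85 km = 62.7 km.

62.7 km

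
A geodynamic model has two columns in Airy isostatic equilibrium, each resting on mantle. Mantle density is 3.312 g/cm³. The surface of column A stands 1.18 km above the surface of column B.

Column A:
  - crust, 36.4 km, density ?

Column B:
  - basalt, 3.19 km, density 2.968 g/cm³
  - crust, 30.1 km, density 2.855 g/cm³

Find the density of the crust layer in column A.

Take the compensation level at the base of the deeper column (depth z_c below the surface of column A) and equate Σ ρ_i t_i down to z_c; mantle fills any gap and the z_c terms cancel.
Column A: 36.4×ρ + (z_c − 36.4)×3.312
Column B: 1.18×0 + 3.19×2.968 + 30.1×2.855 + (z_c − 1.18 − 33.29)×3.312
The z_c×3.312 term appears on both sides and cancels. Collect the known terms of each column as K = Σ(ρt)_known − 3.312 × (depth of known layers): K_A = 0 − 3.312×36.4 = −120.5568; K_B = 95.40342 − 3.312×(1.18 + 33.29) = −18.76122.
Balance: K_A + 36.4×ρ = K_B, so ρ = (K_B − K_A)/36.4 = 101.796/36.4 = 2.8 g/cm³.

2.8 g/cm³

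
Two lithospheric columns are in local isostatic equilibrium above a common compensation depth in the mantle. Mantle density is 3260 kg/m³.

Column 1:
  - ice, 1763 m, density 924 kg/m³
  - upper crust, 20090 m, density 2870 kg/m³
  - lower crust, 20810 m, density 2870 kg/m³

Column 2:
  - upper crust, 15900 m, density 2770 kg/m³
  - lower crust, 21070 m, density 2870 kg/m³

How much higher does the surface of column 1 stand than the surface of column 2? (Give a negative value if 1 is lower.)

1250 m

For any compensation level in the mantle, the mantle terms cancel and isostasy reduces to e = (Σt_1 − Σt_2) − (Σ(ρt)_1 − Σ(ρt)_2) / ρ_m.
Σt_1 = 42663 m; Σt_2 = 36970 m; Σ(ρt)_1 = 119012012; Σ(ρt)_2 = 104513900 (in m·kg/m³).
e = (42663 − 36970) − (119012012 − 104513900) / 3260 = 1250 m.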